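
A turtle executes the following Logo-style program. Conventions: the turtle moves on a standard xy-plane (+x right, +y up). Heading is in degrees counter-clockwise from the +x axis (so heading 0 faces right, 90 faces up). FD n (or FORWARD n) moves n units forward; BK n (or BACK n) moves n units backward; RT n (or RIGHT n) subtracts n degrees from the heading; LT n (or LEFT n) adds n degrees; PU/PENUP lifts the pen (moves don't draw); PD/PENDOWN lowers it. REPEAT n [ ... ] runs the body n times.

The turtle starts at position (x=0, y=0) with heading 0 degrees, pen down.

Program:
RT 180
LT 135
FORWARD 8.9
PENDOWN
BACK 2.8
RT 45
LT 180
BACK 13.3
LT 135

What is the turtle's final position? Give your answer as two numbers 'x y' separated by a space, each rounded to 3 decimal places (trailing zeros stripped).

Answer: 4.313 -17.613

Derivation:
Executing turtle program step by step:
Start: pos=(0,0), heading=0, pen down
RT 180: heading 0 -> 180
LT 135: heading 180 -> 315
FD 8.9: (0,0) -> (6.293,-6.293) [heading=315, draw]
PD: pen down
BK 2.8: (6.293,-6.293) -> (4.313,-4.313) [heading=315, draw]
RT 45: heading 315 -> 270
LT 180: heading 270 -> 90
BK 13.3: (4.313,-4.313) -> (4.313,-17.613) [heading=90, draw]
LT 135: heading 90 -> 225
Final: pos=(4.313,-17.613), heading=225, 3 segment(s) drawn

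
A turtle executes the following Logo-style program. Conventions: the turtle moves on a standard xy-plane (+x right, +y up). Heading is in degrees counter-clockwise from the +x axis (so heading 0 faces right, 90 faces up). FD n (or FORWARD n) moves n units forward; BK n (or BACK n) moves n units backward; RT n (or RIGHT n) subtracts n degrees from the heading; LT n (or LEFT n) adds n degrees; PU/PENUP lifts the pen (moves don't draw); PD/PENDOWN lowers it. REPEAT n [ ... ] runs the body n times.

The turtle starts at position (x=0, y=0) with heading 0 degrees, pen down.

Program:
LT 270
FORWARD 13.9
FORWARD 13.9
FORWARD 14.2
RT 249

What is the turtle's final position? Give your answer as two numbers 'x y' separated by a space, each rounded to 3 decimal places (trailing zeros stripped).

Answer: 0 -42

Derivation:
Executing turtle program step by step:
Start: pos=(0,0), heading=0, pen down
LT 270: heading 0 -> 270
FD 13.9: (0,0) -> (0,-13.9) [heading=270, draw]
FD 13.9: (0,-13.9) -> (0,-27.8) [heading=270, draw]
FD 14.2: (0,-27.8) -> (0,-42) [heading=270, draw]
RT 249: heading 270 -> 21
Final: pos=(0,-42), heading=21, 3 segment(s) drawn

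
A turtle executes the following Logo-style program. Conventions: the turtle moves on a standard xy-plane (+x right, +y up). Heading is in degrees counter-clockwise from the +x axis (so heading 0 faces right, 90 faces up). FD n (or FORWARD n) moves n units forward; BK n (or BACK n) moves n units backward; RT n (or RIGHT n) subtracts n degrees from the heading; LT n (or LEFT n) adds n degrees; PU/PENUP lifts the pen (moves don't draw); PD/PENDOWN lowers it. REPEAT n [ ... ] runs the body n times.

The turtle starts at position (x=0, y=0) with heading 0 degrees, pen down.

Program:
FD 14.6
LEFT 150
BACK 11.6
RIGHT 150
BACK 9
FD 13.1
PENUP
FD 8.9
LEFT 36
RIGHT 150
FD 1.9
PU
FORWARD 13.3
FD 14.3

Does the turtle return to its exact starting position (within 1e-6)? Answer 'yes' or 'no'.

Answer: no

Derivation:
Executing turtle program step by step:
Start: pos=(0,0), heading=0, pen down
FD 14.6: (0,0) -> (14.6,0) [heading=0, draw]
LT 150: heading 0 -> 150
BK 11.6: (14.6,0) -> (24.646,-5.8) [heading=150, draw]
RT 150: heading 150 -> 0
BK 9: (24.646,-5.8) -> (15.646,-5.8) [heading=0, draw]
FD 13.1: (15.646,-5.8) -> (28.746,-5.8) [heading=0, draw]
PU: pen up
FD 8.9: (28.746,-5.8) -> (37.646,-5.8) [heading=0, move]
LT 36: heading 0 -> 36
RT 150: heading 36 -> 246
FD 1.9: (37.646,-5.8) -> (36.873,-7.536) [heading=246, move]
PU: pen up
FD 13.3: (36.873,-7.536) -> (31.463,-19.686) [heading=246, move]
FD 14.3: (31.463,-19.686) -> (25.647,-32.75) [heading=246, move]
Final: pos=(25.647,-32.75), heading=246, 4 segment(s) drawn

Start position: (0, 0)
Final position: (25.647, -32.75)
Distance = 41.597; >= 1e-6 -> NOT closed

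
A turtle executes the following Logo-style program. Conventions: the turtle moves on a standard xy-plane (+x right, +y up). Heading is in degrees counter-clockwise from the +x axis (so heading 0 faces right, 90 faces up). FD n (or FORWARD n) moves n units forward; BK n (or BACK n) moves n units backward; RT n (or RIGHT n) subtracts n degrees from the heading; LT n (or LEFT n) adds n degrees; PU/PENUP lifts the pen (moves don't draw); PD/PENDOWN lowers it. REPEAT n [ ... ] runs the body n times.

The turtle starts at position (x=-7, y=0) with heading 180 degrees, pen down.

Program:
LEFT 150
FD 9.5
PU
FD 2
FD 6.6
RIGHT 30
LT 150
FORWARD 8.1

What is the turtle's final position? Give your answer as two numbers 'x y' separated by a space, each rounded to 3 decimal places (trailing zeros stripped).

Executing turtle program step by step:
Start: pos=(-7,0), heading=180, pen down
LT 150: heading 180 -> 330
FD 9.5: (-7,0) -> (1.227,-4.75) [heading=330, draw]
PU: pen up
FD 2: (1.227,-4.75) -> (2.959,-5.75) [heading=330, move]
FD 6.6: (2.959,-5.75) -> (8.675,-9.05) [heading=330, move]
RT 30: heading 330 -> 300
LT 150: heading 300 -> 90
FD 8.1: (8.675,-9.05) -> (8.675,-0.95) [heading=90, move]
Final: pos=(8.675,-0.95), heading=90, 1 segment(s) drawn

Answer: 8.675 -0.95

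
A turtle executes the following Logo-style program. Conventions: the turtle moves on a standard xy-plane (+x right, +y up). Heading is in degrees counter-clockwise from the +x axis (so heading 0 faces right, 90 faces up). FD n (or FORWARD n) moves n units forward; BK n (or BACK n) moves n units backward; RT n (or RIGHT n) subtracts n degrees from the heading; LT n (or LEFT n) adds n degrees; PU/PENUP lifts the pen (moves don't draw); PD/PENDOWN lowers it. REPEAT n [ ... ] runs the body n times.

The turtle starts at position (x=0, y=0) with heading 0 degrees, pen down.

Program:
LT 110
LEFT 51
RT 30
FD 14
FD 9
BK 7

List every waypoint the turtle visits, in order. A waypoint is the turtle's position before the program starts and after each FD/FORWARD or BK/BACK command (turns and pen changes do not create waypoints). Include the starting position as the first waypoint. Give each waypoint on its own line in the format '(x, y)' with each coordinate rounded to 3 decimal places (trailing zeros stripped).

Answer: (0, 0)
(-9.185, 10.566)
(-15.089, 17.358)
(-10.497, 12.075)

Derivation:
Executing turtle program step by step:
Start: pos=(0,0), heading=0, pen down
LT 110: heading 0 -> 110
LT 51: heading 110 -> 161
RT 30: heading 161 -> 131
FD 14: (0,0) -> (-9.185,10.566) [heading=131, draw]
FD 9: (-9.185,10.566) -> (-15.089,17.358) [heading=131, draw]
BK 7: (-15.089,17.358) -> (-10.497,12.075) [heading=131, draw]
Final: pos=(-10.497,12.075), heading=131, 3 segment(s) drawn
Waypoints (4 total):
(0, 0)
(-9.185, 10.566)
(-15.089, 17.358)
(-10.497, 12.075)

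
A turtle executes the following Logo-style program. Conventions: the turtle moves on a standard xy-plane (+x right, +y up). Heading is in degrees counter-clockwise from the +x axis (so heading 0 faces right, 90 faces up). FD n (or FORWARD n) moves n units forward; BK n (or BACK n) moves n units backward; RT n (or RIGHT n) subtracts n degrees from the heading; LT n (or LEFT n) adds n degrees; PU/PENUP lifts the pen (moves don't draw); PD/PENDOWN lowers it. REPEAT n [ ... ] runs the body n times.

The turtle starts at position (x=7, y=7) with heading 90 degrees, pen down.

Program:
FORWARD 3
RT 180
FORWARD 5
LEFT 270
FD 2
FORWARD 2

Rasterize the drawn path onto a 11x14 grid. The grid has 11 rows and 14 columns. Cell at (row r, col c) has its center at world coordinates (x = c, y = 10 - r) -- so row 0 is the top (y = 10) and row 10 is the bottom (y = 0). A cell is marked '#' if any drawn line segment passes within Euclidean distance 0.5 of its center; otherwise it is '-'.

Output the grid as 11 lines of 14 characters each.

Answer: -------#------
-------#------
-------#------
-------#------
-------#------
---#####------
--------------
--------------
--------------
--------------
--------------

Derivation:
Segment 0: (7,7) -> (7,10)
Segment 1: (7,10) -> (7,5)
Segment 2: (7,5) -> (5,5)
Segment 3: (5,5) -> (3,5)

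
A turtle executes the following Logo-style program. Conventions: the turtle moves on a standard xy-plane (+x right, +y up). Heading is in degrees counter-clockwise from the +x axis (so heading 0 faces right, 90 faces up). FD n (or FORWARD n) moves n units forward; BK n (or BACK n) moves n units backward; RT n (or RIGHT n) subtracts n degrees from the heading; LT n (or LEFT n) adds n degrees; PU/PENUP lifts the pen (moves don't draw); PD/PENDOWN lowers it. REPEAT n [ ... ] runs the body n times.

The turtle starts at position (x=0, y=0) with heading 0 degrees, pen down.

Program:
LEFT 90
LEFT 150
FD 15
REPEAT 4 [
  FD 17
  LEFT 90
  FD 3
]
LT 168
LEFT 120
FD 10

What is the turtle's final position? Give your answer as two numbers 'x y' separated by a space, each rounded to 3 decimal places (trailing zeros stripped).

Answer: -17.281 -10.911

Derivation:
Executing turtle program step by step:
Start: pos=(0,0), heading=0, pen down
LT 90: heading 0 -> 90
LT 150: heading 90 -> 240
FD 15: (0,0) -> (-7.5,-12.99) [heading=240, draw]
REPEAT 4 [
  -- iteration 1/4 --
  FD 17: (-7.5,-12.99) -> (-16,-27.713) [heading=240, draw]
  LT 90: heading 240 -> 330
  FD 3: (-16,-27.713) -> (-13.402,-29.213) [heading=330, draw]
  -- iteration 2/4 --
  FD 17: (-13.402,-29.213) -> (1.321,-37.713) [heading=330, draw]
  LT 90: heading 330 -> 60
  FD 3: (1.321,-37.713) -> (2.821,-35.115) [heading=60, draw]
  -- iteration 3/4 --
  FD 17: (2.821,-35.115) -> (11.321,-20.392) [heading=60, draw]
  LT 90: heading 60 -> 150
  FD 3: (11.321,-20.392) -> (8.722,-18.892) [heading=150, draw]
  -- iteration 4/4 --
  FD 17: (8.722,-18.892) -> (-6,-10.392) [heading=150, draw]
  LT 90: heading 150 -> 240
  FD 3: (-6,-10.392) -> (-7.5,-12.99) [heading=240, draw]
]
LT 168: heading 240 -> 48
LT 120: heading 48 -> 168
FD 10: (-7.5,-12.99) -> (-17.281,-10.911) [heading=168, draw]
Final: pos=(-17.281,-10.911), heading=168, 10 segment(s) drawn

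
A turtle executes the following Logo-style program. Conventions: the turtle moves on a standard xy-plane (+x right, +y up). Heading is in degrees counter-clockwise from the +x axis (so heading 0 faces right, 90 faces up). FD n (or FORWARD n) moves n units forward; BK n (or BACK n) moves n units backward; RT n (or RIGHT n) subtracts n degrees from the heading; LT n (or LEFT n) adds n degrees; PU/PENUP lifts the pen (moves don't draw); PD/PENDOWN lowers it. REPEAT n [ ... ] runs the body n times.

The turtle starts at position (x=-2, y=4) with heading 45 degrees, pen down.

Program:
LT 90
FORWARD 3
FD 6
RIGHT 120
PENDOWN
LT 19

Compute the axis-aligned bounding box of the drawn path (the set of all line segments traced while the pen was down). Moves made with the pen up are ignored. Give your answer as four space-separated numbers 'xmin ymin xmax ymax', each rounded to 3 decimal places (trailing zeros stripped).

Executing turtle program step by step:
Start: pos=(-2,4), heading=45, pen down
LT 90: heading 45 -> 135
FD 3: (-2,4) -> (-4.121,6.121) [heading=135, draw]
FD 6: (-4.121,6.121) -> (-8.364,10.364) [heading=135, draw]
RT 120: heading 135 -> 15
PD: pen down
LT 19: heading 15 -> 34
Final: pos=(-8.364,10.364), heading=34, 2 segment(s) drawn

Segment endpoints: x in {-8.364, -4.121, -2}, y in {4, 6.121, 10.364}
xmin=-8.364, ymin=4, xmax=-2, ymax=10.364

Answer: -8.364 4 -2 10.364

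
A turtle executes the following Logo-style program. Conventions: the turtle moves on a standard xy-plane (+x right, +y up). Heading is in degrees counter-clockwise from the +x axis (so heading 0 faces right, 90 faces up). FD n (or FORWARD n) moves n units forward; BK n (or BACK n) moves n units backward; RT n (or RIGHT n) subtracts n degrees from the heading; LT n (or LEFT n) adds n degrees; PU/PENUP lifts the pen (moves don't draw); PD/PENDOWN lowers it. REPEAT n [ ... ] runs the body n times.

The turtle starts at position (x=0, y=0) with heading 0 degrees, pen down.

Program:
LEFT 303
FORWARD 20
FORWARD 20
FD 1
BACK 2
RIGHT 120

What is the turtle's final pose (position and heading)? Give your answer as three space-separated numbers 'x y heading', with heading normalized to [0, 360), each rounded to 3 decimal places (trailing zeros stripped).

Executing turtle program step by step:
Start: pos=(0,0), heading=0, pen down
LT 303: heading 0 -> 303
FD 20: (0,0) -> (10.893,-16.773) [heading=303, draw]
FD 20: (10.893,-16.773) -> (21.786,-33.547) [heading=303, draw]
FD 1: (21.786,-33.547) -> (22.33,-34.385) [heading=303, draw]
BK 2: (22.33,-34.385) -> (21.241,-32.708) [heading=303, draw]
RT 120: heading 303 -> 183
Final: pos=(21.241,-32.708), heading=183, 4 segment(s) drawn

Answer: 21.241 -32.708 183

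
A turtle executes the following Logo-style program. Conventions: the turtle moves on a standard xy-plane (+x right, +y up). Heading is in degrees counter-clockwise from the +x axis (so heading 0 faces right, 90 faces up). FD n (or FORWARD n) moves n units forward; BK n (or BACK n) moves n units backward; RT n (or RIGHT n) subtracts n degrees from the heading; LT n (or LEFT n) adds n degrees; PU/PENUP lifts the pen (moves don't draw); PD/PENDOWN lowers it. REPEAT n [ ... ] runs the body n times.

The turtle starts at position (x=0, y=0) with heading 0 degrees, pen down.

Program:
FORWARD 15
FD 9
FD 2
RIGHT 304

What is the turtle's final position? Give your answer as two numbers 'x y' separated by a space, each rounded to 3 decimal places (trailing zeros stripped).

Executing turtle program step by step:
Start: pos=(0,0), heading=0, pen down
FD 15: (0,0) -> (15,0) [heading=0, draw]
FD 9: (15,0) -> (24,0) [heading=0, draw]
FD 2: (24,0) -> (26,0) [heading=0, draw]
RT 304: heading 0 -> 56
Final: pos=(26,0), heading=56, 3 segment(s) drawn

Answer: 26 0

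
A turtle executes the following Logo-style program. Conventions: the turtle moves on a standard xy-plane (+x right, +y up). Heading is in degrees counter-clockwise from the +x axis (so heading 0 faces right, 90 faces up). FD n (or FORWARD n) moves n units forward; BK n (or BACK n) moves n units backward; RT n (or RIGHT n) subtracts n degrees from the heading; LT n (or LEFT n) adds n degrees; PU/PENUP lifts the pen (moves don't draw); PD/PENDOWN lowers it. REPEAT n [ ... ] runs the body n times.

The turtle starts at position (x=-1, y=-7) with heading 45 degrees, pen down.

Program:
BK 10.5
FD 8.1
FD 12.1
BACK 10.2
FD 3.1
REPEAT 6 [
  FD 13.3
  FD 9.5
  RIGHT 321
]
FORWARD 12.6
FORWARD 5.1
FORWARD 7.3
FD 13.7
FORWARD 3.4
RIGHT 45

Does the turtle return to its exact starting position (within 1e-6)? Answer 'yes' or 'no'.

Executing turtle program step by step:
Start: pos=(-1,-7), heading=45, pen down
BK 10.5: (-1,-7) -> (-8.425,-14.425) [heading=45, draw]
FD 8.1: (-8.425,-14.425) -> (-2.697,-8.697) [heading=45, draw]
FD 12.1: (-2.697,-8.697) -> (5.859,-0.141) [heading=45, draw]
BK 10.2: (5.859,-0.141) -> (-1.354,-7.354) [heading=45, draw]
FD 3.1: (-1.354,-7.354) -> (0.838,-5.162) [heading=45, draw]
REPEAT 6 [
  -- iteration 1/6 --
  FD 13.3: (0.838,-5.162) -> (10.243,4.243) [heading=45, draw]
  FD 9.5: (10.243,4.243) -> (16.961,10.961) [heading=45, draw]
  RT 321: heading 45 -> 84
  -- iteration 2/6 --
  FD 13.3: (16.961,10.961) -> (18.351,24.188) [heading=84, draw]
  FD 9.5: (18.351,24.188) -> (19.344,33.636) [heading=84, draw]
  RT 321: heading 84 -> 123
  -- iteration 3/6 --
  FD 13.3: (19.344,33.636) -> (12.1,44.79) [heading=123, draw]
  FD 9.5: (12.1,44.79) -> (6.926,52.757) [heading=123, draw]
  RT 321: heading 123 -> 162
  -- iteration 4/6 --
  FD 13.3: (6.926,52.757) -> (-5.723,56.867) [heading=162, draw]
  FD 9.5: (-5.723,56.867) -> (-14.758,59.803) [heading=162, draw]
  RT 321: heading 162 -> 201
  -- iteration 5/6 --
  FD 13.3: (-14.758,59.803) -> (-27.175,55.037) [heading=201, draw]
  FD 9.5: (-27.175,55.037) -> (-36.044,51.632) [heading=201, draw]
  RT 321: heading 201 -> 240
  -- iteration 6/6 --
  FD 13.3: (-36.044,51.632) -> (-42.694,40.114) [heading=240, draw]
  FD 9.5: (-42.694,40.114) -> (-47.444,31.887) [heading=240, draw]
  RT 321: heading 240 -> 279
]
FD 12.6: (-47.444,31.887) -> (-45.473,19.442) [heading=279, draw]
FD 5.1: (-45.473,19.442) -> (-44.675,14.405) [heading=279, draw]
FD 7.3: (-44.675,14.405) -> (-43.533,7.195) [heading=279, draw]
FD 13.7: (-43.533,7.195) -> (-41.39,-6.337) [heading=279, draw]
FD 3.4: (-41.39,-6.337) -> (-40.858,-9.695) [heading=279, draw]
RT 45: heading 279 -> 234
Final: pos=(-40.858,-9.695), heading=234, 22 segment(s) drawn

Start position: (-1, -7)
Final position: (-40.858, -9.695)
Distance = 39.949; >= 1e-6 -> NOT closed

Answer: no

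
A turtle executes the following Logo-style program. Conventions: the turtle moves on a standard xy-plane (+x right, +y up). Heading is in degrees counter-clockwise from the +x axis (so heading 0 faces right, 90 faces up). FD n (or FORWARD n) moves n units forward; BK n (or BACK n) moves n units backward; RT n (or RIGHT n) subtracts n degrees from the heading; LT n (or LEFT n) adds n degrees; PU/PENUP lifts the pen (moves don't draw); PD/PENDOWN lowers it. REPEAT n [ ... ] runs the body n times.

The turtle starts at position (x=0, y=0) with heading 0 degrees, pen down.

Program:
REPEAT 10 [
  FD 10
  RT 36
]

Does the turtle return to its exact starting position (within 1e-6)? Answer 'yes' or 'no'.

Executing turtle program step by step:
Start: pos=(0,0), heading=0, pen down
REPEAT 10 [
  -- iteration 1/10 --
  FD 10: (0,0) -> (10,0) [heading=0, draw]
  RT 36: heading 0 -> 324
  -- iteration 2/10 --
  FD 10: (10,0) -> (18.09,-5.878) [heading=324, draw]
  RT 36: heading 324 -> 288
  -- iteration 3/10 --
  FD 10: (18.09,-5.878) -> (21.18,-15.388) [heading=288, draw]
  RT 36: heading 288 -> 252
  -- iteration 4/10 --
  FD 10: (21.18,-15.388) -> (18.09,-24.899) [heading=252, draw]
  RT 36: heading 252 -> 216
  -- iteration 5/10 --
  FD 10: (18.09,-24.899) -> (10,-30.777) [heading=216, draw]
  RT 36: heading 216 -> 180
  -- iteration 6/10 --
  FD 10: (10,-30.777) -> (0,-30.777) [heading=180, draw]
  RT 36: heading 180 -> 144
  -- iteration 7/10 --
  FD 10: (0,-30.777) -> (-8.09,-24.899) [heading=144, draw]
  RT 36: heading 144 -> 108
  -- iteration 8/10 --
  FD 10: (-8.09,-24.899) -> (-11.18,-15.388) [heading=108, draw]
  RT 36: heading 108 -> 72
  -- iteration 9/10 --
  FD 10: (-11.18,-15.388) -> (-8.09,-5.878) [heading=72, draw]
  RT 36: heading 72 -> 36
  -- iteration 10/10 --
  FD 10: (-8.09,-5.878) -> (0,0) [heading=36, draw]
  RT 36: heading 36 -> 0
]
Final: pos=(0,0), heading=0, 10 segment(s) drawn

Start position: (0, 0)
Final position: (0, 0)
Distance = 0; < 1e-6 -> CLOSED

Answer: yes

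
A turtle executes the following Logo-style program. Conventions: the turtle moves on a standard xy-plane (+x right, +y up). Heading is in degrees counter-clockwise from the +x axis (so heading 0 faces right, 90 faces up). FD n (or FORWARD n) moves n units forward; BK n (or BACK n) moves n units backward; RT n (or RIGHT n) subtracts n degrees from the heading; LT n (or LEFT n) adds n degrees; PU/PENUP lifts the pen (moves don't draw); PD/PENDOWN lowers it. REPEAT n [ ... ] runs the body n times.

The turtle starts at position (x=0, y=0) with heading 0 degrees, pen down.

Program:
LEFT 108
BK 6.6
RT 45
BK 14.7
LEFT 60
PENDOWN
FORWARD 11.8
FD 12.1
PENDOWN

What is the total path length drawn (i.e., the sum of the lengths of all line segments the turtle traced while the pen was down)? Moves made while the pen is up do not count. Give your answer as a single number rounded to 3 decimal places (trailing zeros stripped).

Executing turtle program step by step:
Start: pos=(0,0), heading=0, pen down
LT 108: heading 0 -> 108
BK 6.6: (0,0) -> (2.04,-6.277) [heading=108, draw]
RT 45: heading 108 -> 63
BK 14.7: (2.04,-6.277) -> (-4.634,-19.375) [heading=63, draw]
LT 60: heading 63 -> 123
PD: pen down
FD 11.8: (-4.634,-19.375) -> (-11.061,-9.478) [heading=123, draw]
FD 12.1: (-11.061,-9.478) -> (-17.651,0.669) [heading=123, draw]
PD: pen down
Final: pos=(-17.651,0.669), heading=123, 4 segment(s) drawn

Segment lengths:
  seg 1: (0,0) -> (2.04,-6.277), length = 6.6
  seg 2: (2.04,-6.277) -> (-4.634,-19.375), length = 14.7
  seg 3: (-4.634,-19.375) -> (-11.061,-9.478), length = 11.8
  seg 4: (-11.061,-9.478) -> (-17.651,0.669), length = 12.1
Total = 45.2

Answer: 45.2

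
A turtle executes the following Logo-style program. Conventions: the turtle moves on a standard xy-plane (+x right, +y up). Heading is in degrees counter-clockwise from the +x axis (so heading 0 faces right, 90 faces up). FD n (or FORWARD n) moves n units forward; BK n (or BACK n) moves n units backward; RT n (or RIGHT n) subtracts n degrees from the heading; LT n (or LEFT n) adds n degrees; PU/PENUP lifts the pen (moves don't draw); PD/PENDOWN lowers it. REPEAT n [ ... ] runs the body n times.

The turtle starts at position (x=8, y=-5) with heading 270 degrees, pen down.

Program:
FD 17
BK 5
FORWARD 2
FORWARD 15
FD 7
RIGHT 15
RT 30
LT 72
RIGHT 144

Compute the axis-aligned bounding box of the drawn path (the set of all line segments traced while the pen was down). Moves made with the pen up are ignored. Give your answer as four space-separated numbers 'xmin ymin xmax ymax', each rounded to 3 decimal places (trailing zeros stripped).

Executing turtle program step by step:
Start: pos=(8,-5), heading=270, pen down
FD 17: (8,-5) -> (8,-22) [heading=270, draw]
BK 5: (8,-22) -> (8,-17) [heading=270, draw]
FD 2: (8,-17) -> (8,-19) [heading=270, draw]
FD 15: (8,-19) -> (8,-34) [heading=270, draw]
FD 7: (8,-34) -> (8,-41) [heading=270, draw]
RT 15: heading 270 -> 255
RT 30: heading 255 -> 225
LT 72: heading 225 -> 297
RT 144: heading 297 -> 153
Final: pos=(8,-41), heading=153, 5 segment(s) drawn

Segment endpoints: x in {8, 8, 8, 8, 8}, y in {-41, -34, -22, -19, -17, -5}
xmin=8, ymin=-41, xmax=8, ymax=-5

Answer: 8 -41 8 -5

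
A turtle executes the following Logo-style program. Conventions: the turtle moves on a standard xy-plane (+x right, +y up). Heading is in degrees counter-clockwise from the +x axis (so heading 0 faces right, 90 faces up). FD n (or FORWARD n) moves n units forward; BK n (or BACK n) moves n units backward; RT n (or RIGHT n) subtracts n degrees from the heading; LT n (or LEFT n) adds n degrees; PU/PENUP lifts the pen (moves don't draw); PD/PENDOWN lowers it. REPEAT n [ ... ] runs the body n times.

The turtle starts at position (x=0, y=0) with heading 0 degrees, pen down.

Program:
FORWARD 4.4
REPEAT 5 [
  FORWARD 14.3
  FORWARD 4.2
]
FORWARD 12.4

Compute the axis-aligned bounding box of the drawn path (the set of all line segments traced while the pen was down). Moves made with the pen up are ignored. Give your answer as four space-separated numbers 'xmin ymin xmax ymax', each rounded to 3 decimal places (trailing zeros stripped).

Executing turtle program step by step:
Start: pos=(0,0), heading=0, pen down
FD 4.4: (0,0) -> (4.4,0) [heading=0, draw]
REPEAT 5 [
  -- iteration 1/5 --
  FD 14.3: (4.4,0) -> (18.7,0) [heading=0, draw]
  FD 4.2: (18.7,0) -> (22.9,0) [heading=0, draw]
  -- iteration 2/5 --
  FD 14.3: (22.9,0) -> (37.2,0) [heading=0, draw]
  FD 4.2: (37.2,0) -> (41.4,0) [heading=0, draw]
  -- iteration 3/5 --
  FD 14.3: (41.4,0) -> (55.7,0) [heading=0, draw]
  FD 4.2: (55.7,0) -> (59.9,0) [heading=0, draw]
  -- iteration 4/5 --
  FD 14.3: (59.9,0) -> (74.2,0) [heading=0, draw]
  FD 4.2: (74.2,0) -> (78.4,0) [heading=0, draw]
  -- iteration 5/5 --
  FD 14.3: (78.4,0) -> (92.7,0) [heading=0, draw]
  FD 4.2: (92.7,0) -> (96.9,0) [heading=0, draw]
]
FD 12.4: (96.9,0) -> (109.3,0) [heading=0, draw]
Final: pos=(109.3,0), heading=0, 12 segment(s) drawn

Segment endpoints: x in {0, 4.4, 18.7, 22.9, 37.2, 41.4, 55.7, 59.9, 74.2, 78.4, 92.7, 96.9, 109.3}, y in {0}
xmin=0, ymin=0, xmax=109.3, ymax=0

Answer: 0 0 109.3 0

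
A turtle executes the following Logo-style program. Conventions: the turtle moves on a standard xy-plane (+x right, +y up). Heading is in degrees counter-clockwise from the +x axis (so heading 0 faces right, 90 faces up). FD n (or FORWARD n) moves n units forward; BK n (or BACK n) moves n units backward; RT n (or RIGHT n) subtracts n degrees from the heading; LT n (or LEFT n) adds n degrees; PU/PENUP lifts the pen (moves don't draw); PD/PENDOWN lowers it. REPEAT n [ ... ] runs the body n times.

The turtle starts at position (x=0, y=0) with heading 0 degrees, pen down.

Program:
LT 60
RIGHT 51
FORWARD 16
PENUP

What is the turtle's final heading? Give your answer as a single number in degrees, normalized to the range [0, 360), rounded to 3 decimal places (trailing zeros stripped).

Executing turtle program step by step:
Start: pos=(0,0), heading=0, pen down
LT 60: heading 0 -> 60
RT 51: heading 60 -> 9
FD 16: (0,0) -> (15.803,2.503) [heading=9, draw]
PU: pen up
Final: pos=(15.803,2.503), heading=9, 1 segment(s) drawn

Answer: 9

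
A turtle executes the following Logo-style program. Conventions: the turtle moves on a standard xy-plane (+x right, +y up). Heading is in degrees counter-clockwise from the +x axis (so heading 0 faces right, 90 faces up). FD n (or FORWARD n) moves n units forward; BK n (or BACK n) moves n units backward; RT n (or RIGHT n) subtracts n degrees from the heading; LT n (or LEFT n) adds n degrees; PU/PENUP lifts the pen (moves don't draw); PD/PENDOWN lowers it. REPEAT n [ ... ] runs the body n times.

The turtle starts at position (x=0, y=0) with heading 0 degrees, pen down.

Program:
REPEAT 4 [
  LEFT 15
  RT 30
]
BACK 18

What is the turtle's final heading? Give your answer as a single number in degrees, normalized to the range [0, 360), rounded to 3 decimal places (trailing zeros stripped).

Answer: 300

Derivation:
Executing turtle program step by step:
Start: pos=(0,0), heading=0, pen down
REPEAT 4 [
  -- iteration 1/4 --
  LT 15: heading 0 -> 15
  RT 30: heading 15 -> 345
  -- iteration 2/4 --
  LT 15: heading 345 -> 0
  RT 30: heading 0 -> 330
  -- iteration 3/4 --
  LT 15: heading 330 -> 345
  RT 30: heading 345 -> 315
  -- iteration 4/4 --
  LT 15: heading 315 -> 330
  RT 30: heading 330 -> 300
]
BK 18: (0,0) -> (-9,15.588) [heading=300, draw]
Final: pos=(-9,15.588), heading=300, 1 segment(s) drawn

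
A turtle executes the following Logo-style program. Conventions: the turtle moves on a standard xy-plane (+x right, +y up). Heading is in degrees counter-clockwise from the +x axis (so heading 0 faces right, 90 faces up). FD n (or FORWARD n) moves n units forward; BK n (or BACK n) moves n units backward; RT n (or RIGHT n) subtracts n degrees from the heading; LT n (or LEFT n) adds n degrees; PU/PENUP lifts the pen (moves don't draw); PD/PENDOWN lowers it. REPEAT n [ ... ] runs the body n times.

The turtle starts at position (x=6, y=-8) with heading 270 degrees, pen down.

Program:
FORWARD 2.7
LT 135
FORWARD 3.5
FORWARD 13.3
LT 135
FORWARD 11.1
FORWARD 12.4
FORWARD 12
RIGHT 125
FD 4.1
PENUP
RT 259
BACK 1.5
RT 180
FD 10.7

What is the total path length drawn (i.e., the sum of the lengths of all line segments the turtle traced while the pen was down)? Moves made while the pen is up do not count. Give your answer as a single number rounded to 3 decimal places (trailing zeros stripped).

Executing turtle program step by step:
Start: pos=(6,-8), heading=270, pen down
FD 2.7: (6,-8) -> (6,-10.7) [heading=270, draw]
LT 135: heading 270 -> 45
FD 3.5: (6,-10.7) -> (8.475,-8.225) [heading=45, draw]
FD 13.3: (8.475,-8.225) -> (17.879,1.179) [heading=45, draw]
LT 135: heading 45 -> 180
FD 11.1: (17.879,1.179) -> (6.779,1.179) [heading=180, draw]
FD 12.4: (6.779,1.179) -> (-5.621,1.179) [heading=180, draw]
FD 12: (-5.621,1.179) -> (-17.621,1.179) [heading=180, draw]
RT 125: heading 180 -> 55
FD 4.1: (-17.621,1.179) -> (-15.269,4.538) [heading=55, draw]
PU: pen up
RT 259: heading 55 -> 156
BK 1.5: (-15.269,4.538) -> (-13.899,3.928) [heading=156, move]
RT 180: heading 156 -> 336
FD 10.7: (-13.899,3.928) -> (-4.124,-0.424) [heading=336, move]
Final: pos=(-4.124,-0.424), heading=336, 7 segment(s) drawn

Segment lengths:
  seg 1: (6,-8) -> (6,-10.7), length = 2.7
  seg 2: (6,-10.7) -> (8.475,-8.225), length = 3.5
  seg 3: (8.475,-8.225) -> (17.879,1.179), length = 13.3
  seg 4: (17.879,1.179) -> (6.779,1.179), length = 11.1
  seg 5: (6.779,1.179) -> (-5.621,1.179), length = 12.4
  seg 6: (-5.621,1.179) -> (-17.621,1.179), length = 12
  seg 7: (-17.621,1.179) -> (-15.269,4.538), length = 4.1
Total = 59.1

Answer: 59.1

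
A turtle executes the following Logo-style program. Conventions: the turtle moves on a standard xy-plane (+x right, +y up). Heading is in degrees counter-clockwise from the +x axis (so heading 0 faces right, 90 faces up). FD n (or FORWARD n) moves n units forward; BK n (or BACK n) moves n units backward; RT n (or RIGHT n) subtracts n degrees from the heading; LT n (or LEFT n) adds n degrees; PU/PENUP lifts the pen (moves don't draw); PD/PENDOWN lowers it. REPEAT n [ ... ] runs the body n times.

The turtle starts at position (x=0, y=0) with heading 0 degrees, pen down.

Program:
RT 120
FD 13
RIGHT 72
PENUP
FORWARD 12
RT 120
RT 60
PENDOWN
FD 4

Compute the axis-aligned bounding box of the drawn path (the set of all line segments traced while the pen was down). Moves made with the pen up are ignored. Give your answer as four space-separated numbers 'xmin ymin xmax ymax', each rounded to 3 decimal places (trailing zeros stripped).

Executing turtle program step by step:
Start: pos=(0,0), heading=0, pen down
RT 120: heading 0 -> 240
FD 13: (0,0) -> (-6.5,-11.258) [heading=240, draw]
RT 72: heading 240 -> 168
PU: pen up
FD 12: (-6.5,-11.258) -> (-18.238,-8.763) [heading=168, move]
RT 120: heading 168 -> 48
RT 60: heading 48 -> 348
PD: pen down
FD 4: (-18.238,-8.763) -> (-14.325,-9.595) [heading=348, draw]
Final: pos=(-14.325,-9.595), heading=348, 2 segment(s) drawn

Segment endpoints: x in {-18.238, -14.325, -6.5, 0}, y in {-11.258, -9.595, -8.763, 0}
xmin=-18.238, ymin=-11.258, xmax=0, ymax=0

Answer: -18.238 -11.258 0 0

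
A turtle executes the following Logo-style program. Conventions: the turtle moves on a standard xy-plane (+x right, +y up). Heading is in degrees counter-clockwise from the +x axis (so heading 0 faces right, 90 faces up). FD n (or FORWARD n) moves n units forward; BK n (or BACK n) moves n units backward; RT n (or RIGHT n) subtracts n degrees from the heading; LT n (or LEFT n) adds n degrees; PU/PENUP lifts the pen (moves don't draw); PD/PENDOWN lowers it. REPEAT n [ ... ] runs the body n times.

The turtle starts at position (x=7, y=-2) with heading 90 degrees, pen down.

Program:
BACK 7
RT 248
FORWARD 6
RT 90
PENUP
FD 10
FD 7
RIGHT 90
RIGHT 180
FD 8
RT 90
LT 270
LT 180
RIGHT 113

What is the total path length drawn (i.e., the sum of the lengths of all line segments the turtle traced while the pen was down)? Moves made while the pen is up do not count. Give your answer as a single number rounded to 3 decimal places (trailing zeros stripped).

Answer: 13

Derivation:
Executing turtle program step by step:
Start: pos=(7,-2), heading=90, pen down
BK 7: (7,-2) -> (7,-9) [heading=90, draw]
RT 248: heading 90 -> 202
FD 6: (7,-9) -> (1.437,-11.248) [heading=202, draw]
RT 90: heading 202 -> 112
PU: pen up
FD 10: (1.437,-11.248) -> (-2.309,-1.976) [heading=112, move]
FD 7: (-2.309,-1.976) -> (-4.931,4.514) [heading=112, move]
RT 90: heading 112 -> 22
RT 180: heading 22 -> 202
FD 8: (-4.931,4.514) -> (-12.349,1.518) [heading=202, move]
RT 90: heading 202 -> 112
LT 270: heading 112 -> 22
LT 180: heading 22 -> 202
RT 113: heading 202 -> 89
Final: pos=(-12.349,1.518), heading=89, 2 segment(s) drawn

Segment lengths:
  seg 1: (7,-2) -> (7,-9), length = 7
  seg 2: (7,-9) -> (1.437,-11.248), length = 6
Total = 13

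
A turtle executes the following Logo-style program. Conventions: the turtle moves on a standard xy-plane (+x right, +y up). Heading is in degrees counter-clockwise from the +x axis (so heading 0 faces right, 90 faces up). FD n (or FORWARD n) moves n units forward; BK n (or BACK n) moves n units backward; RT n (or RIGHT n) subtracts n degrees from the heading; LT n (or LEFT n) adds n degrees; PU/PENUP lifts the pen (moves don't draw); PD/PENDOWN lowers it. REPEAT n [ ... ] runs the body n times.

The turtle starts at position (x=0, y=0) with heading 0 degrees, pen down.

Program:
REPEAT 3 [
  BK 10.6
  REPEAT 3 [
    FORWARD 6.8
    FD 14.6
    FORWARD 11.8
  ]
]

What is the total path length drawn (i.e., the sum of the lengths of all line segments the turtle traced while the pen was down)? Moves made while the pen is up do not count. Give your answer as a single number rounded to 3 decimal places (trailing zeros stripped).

Answer: 330.6

Derivation:
Executing turtle program step by step:
Start: pos=(0,0), heading=0, pen down
REPEAT 3 [
  -- iteration 1/3 --
  BK 10.6: (0,0) -> (-10.6,0) [heading=0, draw]
  REPEAT 3 [
    -- iteration 1/3 --
    FD 6.8: (-10.6,0) -> (-3.8,0) [heading=0, draw]
    FD 14.6: (-3.8,0) -> (10.8,0) [heading=0, draw]
    FD 11.8: (10.8,0) -> (22.6,0) [heading=0, draw]
    -- iteration 2/3 --
    FD 6.8: (22.6,0) -> (29.4,0) [heading=0, draw]
    FD 14.6: (29.4,0) -> (44,0) [heading=0, draw]
    FD 11.8: (44,0) -> (55.8,0) [heading=0, draw]
    -- iteration 3/3 --
    FD 6.8: (55.8,0) -> (62.6,0) [heading=0, draw]
    FD 14.6: (62.6,0) -> (77.2,0) [heading=0, draw]
    FD 11.8: (77.2,0) -> (89,0) [heading=0, draw]
  ]
  -- iteration 2/3 --
  BK 10.6: (89,0) -> (78.4,0) [heading=0, draw]
  REPEAT 3 [
    -- iteration 1/3 --
    FD 6.8: (78.4,0) -> (85.2,0) [heading=0, draw]
    FD 14.6: (85.2,0) -> (99.8,0) [heading=0, draw]
    FD 11.8: (99.8,0) -> (111.6,0) [heading=0, draw]
    -- iteration 2/3 --
    FD 6.8: (111.6,0) -> (118.4,0) [heading=0, draw]
    FD 14.6: (118.4,0) -> (133,0) [heading=0, draw]
    FD 11.8: (133,0) -> (144.8,0) [heading=0, draw]
    -- iteration 3/3 --
    FD 6.8: (144.8,0) -> (151.6,0) [heading=0, draw]
    FD 14.6: (151.6,0) -> (166.2,0) [heading=0, draw]
    FD 11.8: (166.2,0) -> (178,0) [heading=0, draw]
  ]
  -- iteration 3/3 --
  BK 10.6: (178,0) -> (167.4,0) [heading=0, draw]
  REPEAT 3 [
    -- iteration 1/3 --
    FD 6.8: (167.4,0) -> (174.2,0) [heading=0, draw]
    FD 14.6: (174.2,0) -> (188.8,0) [heading=0, draw]
    FD 11.8: (188.8,0) -> (200.6,0) [heading=0, draw]
    -- iteration 2/3 --
    FD 6.8: (200.6,0) -> (207.4,0) [heading=0, draw]
    FD 14.6: (207.4,0) -> (222,0) [heading=0, draw]
    FD 11.8: (222,0) -> (233.8,0) [heading=0, draw]
    -- iteration 3/3 --
    FD 6.8: (233.8,0) -> (240.6,0) [heading=0, draw]
    FD 14.6: (240.6,0) -> (255.2,0) [heading=0, draw]
    FD 11.8: (255.2,0) -> (267,0) [heading=0, draw]
  ]
]
Final: pos=(267,0), heading=0, 30 segment(s) drawn

Segment lengths:
  seg 1: (0,0) -> (-10.6,0), length = 10.6
  seg 2: (-10.6,0) -> (-3.8,0), length = 6.8
  seg 3: (-3.8,0) -> (10.8,0), length = 14.6
  seg 4: (10.8,0) -> (22.6,0), length = 11.8
  seg 5: (22.6,0) -> (29.4,0), length = 6.8
  seg 6: (29.4,0) -> (44,0), length = 14.6
  seg 7: (44,0) -> (55.8,0), length = 11.8
  seg 8: (55.8,0) -> (62.6,0), length = 6.8
  seg 9: (62.6,0) -> (77.2,0), length = 14.6
  seg 10: (77.2,0) -> (89,0), length = 11.8
  seg 11: (89,0) -> (78.4,0), length = 10.6
  seg 12: (78.4,0) -> (85.2,0), length = 6.8
  seg 13: (85.2,0) -> (99.8,0), length = 14.6
  seg 14: (99.8,0) -> (111.6,0), length = 11.8
  seg 15: (111.6,0) -> (118.4,0), length = 6.8
  seg 16: (118.4,0) -> (133,0), length = 14.6
  seg 17: (133,0) -> (144.8,0), length = 11.8
  seg 18: (144.8,0) -> (151.6,0), length = 6.8
  seg 19: (151.6,0) -> (166.2,0), length = 14.6
  seg 20: (166.2,0) -> (178,0), length = 11.8
  seg 21: (178,0) -> (167.4,0), length = 10.6
  seg 22: (167.4,0) -> (174.2,0), length = 6.8
  seg 23: (174.2,0) -> (188.8,0), length = 14.6
  seg 24: (188.8,0) -> (200.6,0), length = 11.8
  seg 25: (200.6,0) -> (207.4,0), length = 6.8
  seg 26: (207.4,0) -> (222,0), length = 14.6
  seg 27: (222,0) -> (233.8,0), length = 11.8
  seg 28: (233.8,0) -> (240.6,0), length = 6.8
  seg 29: (240.6,0) -> (255.2,0), length = 14.6
  seg 30: (255.2,0) -> (267,0), length = 11.8
Total = 330.6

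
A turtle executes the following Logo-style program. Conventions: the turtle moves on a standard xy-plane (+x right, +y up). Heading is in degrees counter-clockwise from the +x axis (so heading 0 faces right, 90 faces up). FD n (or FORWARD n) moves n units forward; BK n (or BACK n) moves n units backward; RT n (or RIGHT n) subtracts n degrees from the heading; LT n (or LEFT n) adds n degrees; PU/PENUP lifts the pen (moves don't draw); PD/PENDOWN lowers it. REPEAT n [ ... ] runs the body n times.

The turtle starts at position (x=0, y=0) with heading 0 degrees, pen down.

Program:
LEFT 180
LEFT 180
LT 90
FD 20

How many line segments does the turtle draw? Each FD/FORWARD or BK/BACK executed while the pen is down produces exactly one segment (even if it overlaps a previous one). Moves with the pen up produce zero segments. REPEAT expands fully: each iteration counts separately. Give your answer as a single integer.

Executing turtle program step by step:
Start: pos=(0,0), heading=0, pen down
LT 180: heading 0 -> 180
LT 180: heading 180 -> 0
LT 90: heading 0 -> 90
FD 20: (0,0) -> (0,20) [heading=90, draw]
Final: pos=(0,20), heading=90, 1 segment(s) drawn
Segments drawn: 1

Answer: 1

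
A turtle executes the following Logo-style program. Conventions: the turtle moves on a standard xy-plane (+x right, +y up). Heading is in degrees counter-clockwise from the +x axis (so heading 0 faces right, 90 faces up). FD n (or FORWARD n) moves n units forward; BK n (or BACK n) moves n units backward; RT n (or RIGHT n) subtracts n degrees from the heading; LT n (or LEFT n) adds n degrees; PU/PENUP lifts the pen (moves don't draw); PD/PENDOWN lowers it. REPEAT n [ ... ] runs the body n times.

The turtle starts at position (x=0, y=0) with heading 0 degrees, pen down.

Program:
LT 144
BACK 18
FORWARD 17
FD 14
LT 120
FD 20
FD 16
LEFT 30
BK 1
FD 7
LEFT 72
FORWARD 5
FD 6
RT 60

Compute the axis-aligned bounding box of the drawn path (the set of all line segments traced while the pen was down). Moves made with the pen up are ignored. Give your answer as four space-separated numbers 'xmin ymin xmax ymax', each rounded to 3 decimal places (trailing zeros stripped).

Answer: -14.687 -33.643 14.562 7.641

Derivation:
Executing turtle program step by step:
Start: pos=(0,0), heading=0, pen down
LT 144: heading 0 -> 144
BK 18: (0,0) -> (14.562,-10.58) [heading=144, draw]
FD 17: (14.562,-10.58) -> (0.809,-0.588) [heading=144, draw]
FD 14: (0.809,-0.588) -> (-10.517,7.641) [heading=144, draw]
LT 120: heading 144 -> 264
FD 20: (-10.517,7.641) -> (-12.608,-12.249) [heading=264, draw]
FD 16: (-12.608,-12.249) -> (-14.28,-28.162) [heading=264, draw]
LT 30: heading 264 -> 294
BK 1: (-14.28,-28.162) -> (-14.687,-27.248) [heading=294, draw]
FD 7: (-14.687,-27.248) -> (-11.84,-33.643) [heading=294, draw]
LT 72: heading 294 -> 6
FD 5: (-11.84,-33.643) -> (-6.867,-33.12) [heading=6, draw]
FD 6: (-6.867,-33.12) -> (-0.9,-32.493) [heading=6, draw]
RT 60: heading 6 -> 306
Final: pos=(-0.9,-32.493), heading=306, 9 segment(s) drawn

Segment endpoints: x in {-14.687, -14.28, -12.608, -11.84, -10.517, -6.867, -0.9, 0, 0.809, 14.562}, y in {-33.643, -33.12, -32.493, -28.162, -27.248, -12.249, -10.58, -0.588, 0, 7.641}
xmin=-14.687, ymin=-33.643, xmax=14.562, ymax=7.641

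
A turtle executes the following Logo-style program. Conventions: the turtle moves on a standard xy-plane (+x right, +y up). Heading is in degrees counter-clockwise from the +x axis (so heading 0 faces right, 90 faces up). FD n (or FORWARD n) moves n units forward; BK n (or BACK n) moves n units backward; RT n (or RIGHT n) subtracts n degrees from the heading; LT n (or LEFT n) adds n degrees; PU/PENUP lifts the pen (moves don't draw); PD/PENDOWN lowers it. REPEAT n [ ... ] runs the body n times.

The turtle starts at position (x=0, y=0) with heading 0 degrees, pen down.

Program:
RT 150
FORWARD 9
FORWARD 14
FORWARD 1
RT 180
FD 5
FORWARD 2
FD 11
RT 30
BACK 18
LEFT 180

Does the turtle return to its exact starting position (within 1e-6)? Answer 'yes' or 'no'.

Executing turtle program step by step:
Start: pos=(0,0), heading=0, pen down
RT 150: heading 0 -> 210
FD 9: (0,0) -> (-7.794,-4.5) [heading=210, draw]
FD 14: (-7.794,-4.5) -> (-19.919,-11.5) [heading=210, draw]
FD 1: (-19.919,-11.5) -> (-20.785,-12) [heading=210, draw]
RT 180: heading 210 -> 30
FD 5: (-20.785,-12) -> (-16.454,-9.5) [heading=30, draw]
FD 2: (-16.454,-9.5) -> (-14.722,-8.5) [heading=30, draw]
FD 11: (-14.722,-8.5) -> (-5.196,-3) [heading=30, draw]
RT 30: heading 30 -> 0
BK 18: (-5.196,-3) -> (-23.196,-3) [heading=0, draw]
LT 180: heading 0 -> 180
Final: pos=(-23.196,-3), heading=180, 7 segment(s) drawn

Start position: (0, 0)
Final position: (-23.196, -3)
Distance = 23.389; >= 1e-6 -> NOT closed

Answer: no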